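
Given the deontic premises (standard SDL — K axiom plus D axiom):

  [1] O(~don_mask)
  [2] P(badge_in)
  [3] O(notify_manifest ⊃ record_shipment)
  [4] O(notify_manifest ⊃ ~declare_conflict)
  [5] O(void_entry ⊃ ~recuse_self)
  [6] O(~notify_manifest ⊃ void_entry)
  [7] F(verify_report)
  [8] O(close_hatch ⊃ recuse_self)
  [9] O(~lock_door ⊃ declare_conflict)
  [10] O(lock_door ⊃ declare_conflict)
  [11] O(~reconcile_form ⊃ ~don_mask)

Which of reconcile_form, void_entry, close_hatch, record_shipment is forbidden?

By case analysis on lock_door: premise 10 gives O(lock_door ⊃ declare_conflict) and premise 9 gives O(~lock_door ⊃ declare_conflict), so O(declare_conflict) either way.
Premise 4 is O(notify_manifest ⊃ ~declare_conflict); contrapositively O(declare_conflict ⊃ ~notify_manifest). Since O(declare_conflict) holds, K gives O(~notify_manifest).
Premise 6 is O(~notify_manifest ⊃ void_entry); since O(~notify_manifest), deontic closure gives O(void_entry).
Applying K to premise 5 (O(void_entry ⊃ ~recuse_self)) and O(void_entry) yields O(~recuse_self).
Premise 8, O(close_hatch ⊃ recuse_self), contraposes to O(~recuse_self ⊃ ~close_hatch); with O(~recuse_self) we get O(~close_hatch).
So O(~close_hatch) holds, i.e. close_hatch is forbidden. None of the other listed options is forbidden under the premises.

close_hatch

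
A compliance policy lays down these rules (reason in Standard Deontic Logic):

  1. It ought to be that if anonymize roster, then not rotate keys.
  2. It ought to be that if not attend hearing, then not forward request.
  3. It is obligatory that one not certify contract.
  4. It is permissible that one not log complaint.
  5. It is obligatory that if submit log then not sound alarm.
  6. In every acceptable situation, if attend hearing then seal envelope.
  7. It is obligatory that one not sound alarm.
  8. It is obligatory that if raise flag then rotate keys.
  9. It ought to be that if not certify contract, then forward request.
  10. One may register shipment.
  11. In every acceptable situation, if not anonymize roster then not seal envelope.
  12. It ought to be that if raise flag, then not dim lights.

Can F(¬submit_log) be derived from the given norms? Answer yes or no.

No

Premise 5 is O(submit_log → ¬sound_alarm); even if O(¬sound_alarm) held, inferring O(submit_log) would be affirming the consequent — invalid.
No other premise forces O(submit_log). An ideal world satisfying every premise can still have ¬submit_log true, so F(¬submit_log) is not derivable.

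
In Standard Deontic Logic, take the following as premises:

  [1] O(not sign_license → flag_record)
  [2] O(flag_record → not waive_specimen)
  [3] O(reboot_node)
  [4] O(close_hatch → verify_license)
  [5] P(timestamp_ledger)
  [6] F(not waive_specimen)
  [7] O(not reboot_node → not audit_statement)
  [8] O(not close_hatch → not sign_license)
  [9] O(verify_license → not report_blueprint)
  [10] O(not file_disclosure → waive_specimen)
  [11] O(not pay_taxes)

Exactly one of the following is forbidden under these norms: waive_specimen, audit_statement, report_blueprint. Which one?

report_blueprint

F(not waive_specimen) at premise 6 means O(waive_specimen).
The contrapositive of premise 2 (O(flag_record → not waive_specimen)) is O(waive_specimen → not flag_record), and O(waive_specimen) is already established, so O(not flag_record).
The contrapositive of premise 1 (O(not sign_license → flag_record)) is O(not flag_record → sign_license), and O(not flag_record) is already established, so O(sign_license).
The contrapositive of premise 8 (O(not close_hatch → not sign_license)) is O(sign_license → close_hatch), and O(sign_license) is already established, so O(close_hatch).
Applying K to premise 4 (O(close_hatch → verify_license)) and O(close_hatch) yields O(verify_license).
With premise 9, O(verify_license → not report_blueprint), the K-axiom yields O(not report_blueprint).
So O(not report_blueprint) holds, i.e. report_blueprint is forbidden. None of the other listed options is forbidden under the premises.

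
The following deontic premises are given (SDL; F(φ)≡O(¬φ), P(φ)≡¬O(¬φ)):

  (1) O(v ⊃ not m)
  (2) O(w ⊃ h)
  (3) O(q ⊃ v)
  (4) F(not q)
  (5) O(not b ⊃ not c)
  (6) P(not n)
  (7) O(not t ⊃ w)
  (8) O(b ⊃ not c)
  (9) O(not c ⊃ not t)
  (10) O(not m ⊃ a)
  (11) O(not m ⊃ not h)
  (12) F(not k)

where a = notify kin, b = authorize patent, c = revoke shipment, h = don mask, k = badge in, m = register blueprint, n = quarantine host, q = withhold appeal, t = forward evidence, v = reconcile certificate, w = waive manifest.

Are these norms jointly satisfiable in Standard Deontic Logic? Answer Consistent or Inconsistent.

Inconsistent

Premises 5 and 8 cover both cases: O(not b ⊃ not c) and O(b ⊃ not c). Since not b ∨ b is a tautology, O(not c) follows.
From O(not c) and premise 9, O(not c ⊃ not t), we obtain O(not t).
Applying K to premise 7 (O(not t ⊃ w)) and O(not t) yields O(w).
Premise 2 is O(w ⊃ h); since O(w), deontic closure gives O(h).
Premise 11 is O(not m ⊃ not h); contrapositively O(h ⊃ m). Since O(h) holds, K gives O(m).
Premise 1 is O(v ⊃ not m); contrapositively O(m ⊃ not v). Since O(m) holds, K gives O(not v).
Premise 3 is O(q ⊃ v); contrapositively O(not v ⊃ not q). Since O(not v) holds, K gives O(not q).
But premise 4, F(not q), means O(q).
We now have both O(not q) and O(q) — q is simultaneously obligatory and forbidden, violating the D-axiom.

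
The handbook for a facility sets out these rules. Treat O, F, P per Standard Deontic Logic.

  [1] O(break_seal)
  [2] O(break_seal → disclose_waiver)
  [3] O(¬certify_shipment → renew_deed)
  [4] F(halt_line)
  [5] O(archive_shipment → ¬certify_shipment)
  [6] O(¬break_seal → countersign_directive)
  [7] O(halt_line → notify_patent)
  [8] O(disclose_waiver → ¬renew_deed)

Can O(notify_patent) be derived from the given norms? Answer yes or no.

No

Premise 7 is O(halt_line → notify_patent), but O(halt_line) is not derivable from the premises, so it does not yield O(notify_patent).
No other premise forces O(notify_patent). An ideal world satisfying every premise can still have notify_patent false, so O(notify_patent) is not derivable.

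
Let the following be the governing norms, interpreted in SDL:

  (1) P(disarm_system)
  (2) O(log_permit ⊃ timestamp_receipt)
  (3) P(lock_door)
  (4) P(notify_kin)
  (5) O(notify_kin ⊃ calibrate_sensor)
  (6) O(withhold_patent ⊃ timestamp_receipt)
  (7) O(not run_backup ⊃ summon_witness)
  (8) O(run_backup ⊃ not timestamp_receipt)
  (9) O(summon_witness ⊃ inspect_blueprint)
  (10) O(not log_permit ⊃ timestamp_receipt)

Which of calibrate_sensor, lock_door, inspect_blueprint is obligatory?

inspect_blueprint

By case analysis on log_permit: premise 2 gives O(log_permit ⊃ timestamp_receipt) and premise 10 gives O(not log_permit ⊃ timestamp_receipt), so O(timestamp_receipt) either way.
Premise 8, O(run_backup ⊃ not timestamp_receipt), contraposes to O(timestamp_receipt ⊃ not run_backup); with O(timestamp_receipt) we get O(not run_backup).
From O(not run_backup) and premise 7, O(not run_backup ⊃ summon_witness), we obtain O(summon_witness).
With premise 9, O(summon_witness ⊃ inspect_blueprint), the K-axiom yields O(inspect_blueprint).
So O(inspect_blueprint) holds — inspect_blueprint is obligatory. None of the other listed options is made obligatory by any chain of premises.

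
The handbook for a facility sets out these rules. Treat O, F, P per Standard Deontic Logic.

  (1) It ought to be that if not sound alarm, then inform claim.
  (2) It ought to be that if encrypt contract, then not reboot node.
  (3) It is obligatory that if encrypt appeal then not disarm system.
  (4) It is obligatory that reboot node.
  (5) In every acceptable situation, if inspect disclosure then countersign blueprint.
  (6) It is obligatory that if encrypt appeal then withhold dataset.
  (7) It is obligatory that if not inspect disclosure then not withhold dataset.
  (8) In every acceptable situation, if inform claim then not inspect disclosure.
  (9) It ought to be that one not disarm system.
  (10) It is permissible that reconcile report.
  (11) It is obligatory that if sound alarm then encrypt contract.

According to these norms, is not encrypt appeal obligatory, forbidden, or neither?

Obligatory

From premise 4 we have O(reboot_node).
Premise 2 is O(encrypt_contract → ¬reboot_node); contrapositively O(reboot_node → ¬encrypt_contract). Since O(reboot_node) holds, K gives O(¬encrypt_contract).
Premise 11, O(sound_alarm → encrypt_contract), contraposes to O(¬encrypt_contract → ¬sound_alarm); with O(¬encrypt_contract) we get O(¬sound_alarm).
Premise 1 is O(¬sound_alarm → inform_claim); since O(¬sound_alarm), deontic closure gives O(inform_claim).
Applying K to premise 8 (O(inform_claim → ¬inspect_disclosure)) and O(inform_claim) yields O(¬inspect_disclosure).
From O(¬inspect_disclosure) and premise 7, O(¬inspect_disclosure → ¬withhold_dataset), we obtain O(¬withhold_dataset).
Premise 6, O(encrypt_appeal → withhold_dataset), contraposes to O(¬withhold_dataset → ¬encrypt_appeal); with O(¬withhold_dataset) we get O(¬encrypt_appeal).
Premises 3, 5, 9, 10 do not contribute to this derivation.
Hence ¬encrypt_appeal is obligatory.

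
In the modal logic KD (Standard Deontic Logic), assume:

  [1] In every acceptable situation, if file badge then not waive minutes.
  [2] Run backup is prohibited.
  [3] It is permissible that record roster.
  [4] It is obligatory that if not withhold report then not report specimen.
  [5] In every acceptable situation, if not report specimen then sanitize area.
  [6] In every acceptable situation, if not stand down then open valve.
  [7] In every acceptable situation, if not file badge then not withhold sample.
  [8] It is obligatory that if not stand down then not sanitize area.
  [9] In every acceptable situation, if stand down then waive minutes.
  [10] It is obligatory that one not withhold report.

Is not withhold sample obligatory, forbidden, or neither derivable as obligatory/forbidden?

Obligatory

Premise 10 states O(¬withhold_report) outright.
With premise 4, O(¬withhold_report → ¬report_specimen), the K-axiom yields O(¬report_specimen).
From O(¬report_specimen) and premise 5, O(¬report_specimen → sanitize_area), we obtain O(sanitize_area).
Premise 8 is O(¬stand_down → ¬sanitize_area); contrapositively O(sanitize_area → stand_down). Since O(sanitize_area) holds, K gives O(stand_down).
Premise 9 is O(stand_down → waive_minutes); since O(stand_down), deontic closure gives O(waive_minutes).
The contrapositive of premise 1 (O(file_badge → ¬waive_minutes)) is O(waive_minutes → ¬file_badge), and O(waive_minutes) is already established, so O(¬file_badge).
Applying K to premise 7 (O(¬file_badge → ¬withhold_sample)) and O(¬file_badge) yields O(¬withhold_sample).
Premises 2, 3, 6 do not contribute to this derivation.
Hence ¬withhold_sample is obligatory.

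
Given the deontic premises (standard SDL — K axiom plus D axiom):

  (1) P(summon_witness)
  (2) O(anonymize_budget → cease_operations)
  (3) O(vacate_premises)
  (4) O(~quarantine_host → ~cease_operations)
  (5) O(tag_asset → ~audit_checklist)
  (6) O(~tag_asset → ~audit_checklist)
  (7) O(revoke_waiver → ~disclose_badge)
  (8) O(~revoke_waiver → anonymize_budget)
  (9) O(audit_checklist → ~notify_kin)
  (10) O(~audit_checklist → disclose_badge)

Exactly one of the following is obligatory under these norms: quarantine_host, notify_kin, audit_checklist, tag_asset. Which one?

quarantine_host

By case analysis on ~tag_asset: premise 6 gives O(~tag_asset → ~audit_checklist) and premise 5 gives O(tag_asset → ~audit_checklist), so O(~audit_checklist) either way.
From O(~audit_checklist) and premise 10, O(~audit_checklist → disclose_badge), we obtain O(disclose_badge).
The contrapositive of premise 7 (O(revoke_waiver → ~disclose_badge)) is O(disclose_badge → ~revoke_waiver), and O(disclose_badge) is already established, so O(~revoke_waiver).
From O(~revoke_waiver) and premise 8, O(~revoke_waiver → anonymize_budget), we obtain O(anonymize_budget).
Premise 2 is O(anonymize_budget → cease_operations); since O(anonymize_budget), deontic closure gives O(cease_operations).
Premise 4, O(~quarantine_host → ~cease_operations), contraposes to O(cease_operations → quarantine_host); with O(cease_operations) we get O(quarantine_host).
So O(quarantine_host) holds — quarantine_host is obligatory. None of the other listed options is made obligatory by any chain of premises.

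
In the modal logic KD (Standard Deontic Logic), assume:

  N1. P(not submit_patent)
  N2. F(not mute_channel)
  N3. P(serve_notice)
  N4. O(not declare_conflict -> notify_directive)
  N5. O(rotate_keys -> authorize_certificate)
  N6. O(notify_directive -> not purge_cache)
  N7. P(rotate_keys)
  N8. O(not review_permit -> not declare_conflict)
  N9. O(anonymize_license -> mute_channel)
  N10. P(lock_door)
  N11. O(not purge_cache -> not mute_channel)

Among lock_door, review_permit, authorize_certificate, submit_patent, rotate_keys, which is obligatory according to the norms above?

review_permit

F(not mute_channel) at premise 2 means O(mute_channel).
The contrapositive of premise 11 (O(not purge_cache -> not mute_channel)) is O(mute_channel -> purge_cache), and O(mute_channel) is already established, so O(purge_cache).
Premise 6, O(notify_directive -> not purge_cache), contraposes to O(purge_cache -> not notify_directive); with O(purge_cache) we get O(not notify_directive).
Premise 4, O(not declare_conflict -> notify_directive), contraposes to O(not notify_directive -> declare_conflict); with O(not notify_directive) we get O(declare_conflict).
Premise 8 is O(not review_permit -> not declare_conflict); contrapositively O(declare_conflict -> review_permit). Since O(declare_conflict) holds, K gives O(review_permit).
So O(review_permit) holds — review_permit is obligatory. None of the other listed options is made obligatory by any chain of premises.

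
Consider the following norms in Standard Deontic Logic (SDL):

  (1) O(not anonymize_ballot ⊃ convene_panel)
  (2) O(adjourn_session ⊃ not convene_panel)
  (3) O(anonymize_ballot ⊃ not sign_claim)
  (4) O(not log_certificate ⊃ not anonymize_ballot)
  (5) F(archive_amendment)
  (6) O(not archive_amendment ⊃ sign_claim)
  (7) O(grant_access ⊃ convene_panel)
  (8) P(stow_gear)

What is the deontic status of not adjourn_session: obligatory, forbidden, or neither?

Obligatory

Premise 5, F(archive_amendment), is equivalent to O(not archive_amendment).
Premise 6 is O(not archive_amendment ⊃ sign_claim); since O(not archive_amendment), deontic closure gives O(sign_claim).
Premise 3 is O(anonymize_ballot ⊃ not sign_claim); contrapositively O(sign_claim ⊃ not anonymize_ballot). Since O(sign_claim) holds, K gives O(not anonymize_ballot).
Applying K to premise 1 (O(not anonymize_ballot ⊃ convene_panel)) and O(not anonymize_ballot) yields O(convene_panel).
The contrapositive of premise 2 (O(adjourn_session ⊃ not convene_panel)) is O(convene_panel ⊃ not adjourn_session), and O(convene_panel) is already established, so O(not adjourn_session).
Premises 4, 7, 8 do not contribute to this derivation.
Hence not adjourn_session is obligatory.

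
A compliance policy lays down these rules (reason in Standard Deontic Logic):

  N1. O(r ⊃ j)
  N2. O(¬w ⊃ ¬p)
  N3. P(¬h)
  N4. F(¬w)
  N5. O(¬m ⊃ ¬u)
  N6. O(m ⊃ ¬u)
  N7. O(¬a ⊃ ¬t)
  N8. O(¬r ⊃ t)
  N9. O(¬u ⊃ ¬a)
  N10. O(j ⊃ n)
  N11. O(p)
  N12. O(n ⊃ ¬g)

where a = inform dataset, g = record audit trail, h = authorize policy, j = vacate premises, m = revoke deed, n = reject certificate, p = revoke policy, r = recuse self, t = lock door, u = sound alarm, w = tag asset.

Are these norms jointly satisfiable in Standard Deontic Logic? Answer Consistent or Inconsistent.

Consistent

Premise 2 is O(¬w ⊃ ¬p), but O(¬w) is not derivable from the premises, so it does not yield O(¬p).
So O(¬p) is not derivable, and the apparent clash with O(p) does not arise.
A world satisfying every obligation exists (e.g. a=false, g=false, h=false, j=true, m=false, n=true, p=true, r=true, t=false, u=false, w=true); no atom is both obligatory and forbidden, so the set is consistent.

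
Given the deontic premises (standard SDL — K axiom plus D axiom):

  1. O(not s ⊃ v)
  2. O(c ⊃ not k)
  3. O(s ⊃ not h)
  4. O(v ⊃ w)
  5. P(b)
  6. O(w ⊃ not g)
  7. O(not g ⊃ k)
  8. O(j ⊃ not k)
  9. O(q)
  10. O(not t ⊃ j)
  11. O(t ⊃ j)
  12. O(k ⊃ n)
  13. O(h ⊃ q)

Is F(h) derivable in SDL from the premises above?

Yes

Premises 11 and 10 are O(t ⊃ j) and O(not t ⊃ j); every ideal world satisfies t or not t, so in either case j holds — hence O(j).
With premise 8, O(j ⊃ not k), the K-axiom yields O(not k).
Premise 7, O(not g ⊃ k), contraposes to O(not k ⊃ g); with O(not k) we get O(g).
Premise 6, O(w ⊃ not g), contraposes to O(g ⊃ not w); with O(g) we get O(not w).
Premise 4, O(v ⊃ w), contraposes to O(not w ⊃ not v); with O(not w) we get O(not v).
Premise 1, O(not s ⊃ v), contraposes to O(not v ⊃ s); with O(not v) we get O(s).
Applying K to premise 3 (O(s ⊃ not h)) and O(s) yields O(not h).
Premises 2, 5, 9, 12, 13 do not contribute to this derivation.
So O(not h) holds, i.e. F(h). The claim follows.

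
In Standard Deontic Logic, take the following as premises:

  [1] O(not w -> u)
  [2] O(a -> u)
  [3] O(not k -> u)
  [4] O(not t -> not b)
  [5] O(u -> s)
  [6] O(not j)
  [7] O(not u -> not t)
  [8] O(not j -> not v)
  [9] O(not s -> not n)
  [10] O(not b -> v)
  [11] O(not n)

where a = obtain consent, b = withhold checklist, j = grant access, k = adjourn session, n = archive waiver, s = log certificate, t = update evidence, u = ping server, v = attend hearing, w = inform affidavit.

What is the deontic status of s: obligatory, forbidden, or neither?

Obligatory

From premise 6 we have O(not j).
Premise 8 is O(not j -> not v); since O(not j), deontic closure gives O(not v).
Premise 10 is O(not b -> v); contrapositively O(not v -> b). Since O(not v) holds, K gives O(b).
The contrapositive of premise 4 (O(not t -> not b)) is O(b -> t), and O(b) is already established, so O(t).
Premise 7, O(not u -> not t), contraposes to O(t -> u); with O(t) we get O(u).
Applying K to premise 5 (O(u -> s)) and O(u) yields O(s).
Premises 1, 2, 3, 9, 11 do not contribute to this derivation.
Hence s is obligatory.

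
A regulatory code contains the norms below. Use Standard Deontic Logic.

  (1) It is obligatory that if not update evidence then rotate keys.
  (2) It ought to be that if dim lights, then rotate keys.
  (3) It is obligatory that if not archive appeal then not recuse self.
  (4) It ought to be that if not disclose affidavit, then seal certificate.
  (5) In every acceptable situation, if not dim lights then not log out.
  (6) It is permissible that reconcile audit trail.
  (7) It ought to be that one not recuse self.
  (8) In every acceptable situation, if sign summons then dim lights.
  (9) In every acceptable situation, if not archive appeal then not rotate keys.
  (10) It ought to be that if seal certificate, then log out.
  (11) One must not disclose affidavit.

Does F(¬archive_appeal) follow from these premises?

F(disclose_affidavit) at premise 11 means O(¬disclose_affidavit).
From O(¬disclose_affidavit) and premise 4, O(¬disclose_affidavit → seal_certificate), we obtain O(seal_certificate).
With premise 10, O(seal_certificate → log_out), the K-axiom yields O(log_out).
Premise 5, O(¬dim_lights → ¬log_out), contraposes to O(log_out → dim_lights); with O(log_out) we get O(dim_lights).
From O(dim_lights) and premise 2, O(dim_lights → rotate_keys), we obtain O(rotate_keys).
The contrapositive of premise 9 (O(¬archive_appeal → ¬rotate_keys)) is O(rotate_keys → archive_appeal), and O(rotate_keys) is already established, so O(archive_appeal).
Premises 1, 3, 6, 7, 8 do not contribute to this derivation.
So O(archive_appeal) holds, i.e. F(¬archive_appeal). The claim follows.

Yes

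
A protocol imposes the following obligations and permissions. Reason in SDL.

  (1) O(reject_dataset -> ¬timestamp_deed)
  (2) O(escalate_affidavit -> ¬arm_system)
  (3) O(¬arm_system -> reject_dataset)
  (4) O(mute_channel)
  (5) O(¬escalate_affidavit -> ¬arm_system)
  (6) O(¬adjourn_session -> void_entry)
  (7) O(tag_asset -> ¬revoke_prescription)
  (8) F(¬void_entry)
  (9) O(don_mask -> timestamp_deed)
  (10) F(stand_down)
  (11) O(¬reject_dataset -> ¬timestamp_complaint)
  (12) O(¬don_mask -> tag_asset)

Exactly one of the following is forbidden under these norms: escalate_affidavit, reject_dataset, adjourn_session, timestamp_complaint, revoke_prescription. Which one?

revoke_prescription

By case analysis on ¬escalate_affidavit: premise 5 gives O(¬escalate_affidavit -> ¬arm_system) and premise 2 gives O(escalate_affidavit -> ¬arm_system), so O(¬arm_system) either way.
Applying K to premise 3 (O(¬arm_system -> reject_dataset)) and O(¬arm_system) yields O(reject_dataset).
Premise 1 is O(reject_dataset -> ¬timestamp_deed); since O(reject_dataset), deontic closure gives O(¬timestamp_deed).
Premise 9, O(don_mask -> timestamp_deed), contraposes to O(¬timestamp_deed -> ¬don_mask); with O(¬timestamp_deed) we get O(¬don_mask).
From O(¬don_mask) and premise 12, O(¬don_mask -> tag_asset), we obtain O(tag_asset).
From O(tag_asset) and premise 7, O(tag_asset -> ¬revoke_prescription), we obtain O(¬revoke_prescription).
So O(¬revoke_prescription) holds, i.e. revoke_prescription is forbidden. None of the other listed options is forbidden under the premises.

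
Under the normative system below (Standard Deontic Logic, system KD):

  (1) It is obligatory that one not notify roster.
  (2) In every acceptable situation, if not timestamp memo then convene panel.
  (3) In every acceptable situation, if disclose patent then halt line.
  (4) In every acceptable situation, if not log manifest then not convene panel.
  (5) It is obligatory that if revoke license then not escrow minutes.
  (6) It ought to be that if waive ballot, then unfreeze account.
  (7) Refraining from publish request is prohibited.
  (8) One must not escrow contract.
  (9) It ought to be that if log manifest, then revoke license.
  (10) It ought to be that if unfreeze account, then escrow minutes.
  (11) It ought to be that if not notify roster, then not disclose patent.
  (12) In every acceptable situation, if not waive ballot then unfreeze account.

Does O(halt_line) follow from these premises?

No

Premise 3 is O(disclose_patent → halt_line), but O(disclose_patent) is not derivable from the premises, so it does not yield O(halt_line).
No other premise forces O(halt_line). An ideal world satisfying every premise can still have halt_line false, so O(halt_line) is not derivable.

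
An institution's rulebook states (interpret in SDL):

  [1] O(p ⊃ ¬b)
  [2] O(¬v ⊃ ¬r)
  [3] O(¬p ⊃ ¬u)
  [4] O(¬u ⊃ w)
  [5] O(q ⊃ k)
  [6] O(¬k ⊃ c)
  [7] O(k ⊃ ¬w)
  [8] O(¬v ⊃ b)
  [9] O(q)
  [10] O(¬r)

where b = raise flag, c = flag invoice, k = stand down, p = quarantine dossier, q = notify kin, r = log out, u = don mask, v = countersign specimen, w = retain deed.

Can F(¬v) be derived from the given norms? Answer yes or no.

Yes

Premise 9 gives O(q).
From O(q) and premise 5, O(q ⊃ k), we obtain O(k).
Applying K to premise 7 (O(k ⊃ ¬w)) and O(k) yields O(¬w).
Premise 4, O(¬u ⊃ w), contraposes to O(¬w ⊃ u); with O(¬w) we get O(u).
Premise 3, O(¬p ⊃ ¬u), contraposes to O(u ⊃ p); with O(u) we get O(p).
Premise 1 is O(p ⊃ ¬b); since O(p), deontic closure gives O(¬b).
Premise 8 is O(¬v ⊃ b); contrapositively O(¬b ⊃ v). Since O(¬b) holds, K gives O(v).
Premises 2, 6, 10 do not contribute to this derivation.
So O(v) holds, i.e. F(¬v). The claim follows.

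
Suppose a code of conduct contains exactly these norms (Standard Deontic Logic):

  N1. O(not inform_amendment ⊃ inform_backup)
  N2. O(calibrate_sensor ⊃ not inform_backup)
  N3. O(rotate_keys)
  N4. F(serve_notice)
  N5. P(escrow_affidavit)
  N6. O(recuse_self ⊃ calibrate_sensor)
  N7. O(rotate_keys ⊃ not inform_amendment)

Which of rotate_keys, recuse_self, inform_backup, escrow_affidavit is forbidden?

recuse_self

Premise 3 states O(rotate_keys) outright.
From O(rotate_keys) and premise 7, O(rotate_keys ⊃ not inform_amendment), we obtain O(not inform_amendment).
With premise 1, O(not inform_amendment ⊃ inform_backup), the K-axiom yields O(inform_backup).
The contrapositive of premise 2 (O(calibrate_sensor ⊃ not inform_backup)) is O(inform_backup ⊃ not calibrate_sensor), and O(inform_backup) is already established, so O(not calibrate_sensor).
Premise 6 is O(recuse_self ⊃ calibrate_sensor); contrapositively O(not calibrate_sensor ⊃ not recuse_self). Since O(not calibrate_sensor) holds, K gives O(not recuse_self).
So O(not recuse_self) holds, i.e. recuse_self is forbidden. None of the other listed options is forbidden under the premises.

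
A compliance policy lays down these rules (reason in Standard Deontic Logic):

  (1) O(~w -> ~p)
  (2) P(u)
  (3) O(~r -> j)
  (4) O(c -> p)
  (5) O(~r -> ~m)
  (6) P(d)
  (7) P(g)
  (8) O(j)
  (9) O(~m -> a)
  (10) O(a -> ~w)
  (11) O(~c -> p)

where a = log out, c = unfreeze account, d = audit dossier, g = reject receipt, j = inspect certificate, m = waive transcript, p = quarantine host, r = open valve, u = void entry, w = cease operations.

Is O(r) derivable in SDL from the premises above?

Yes

By case analysis on c: premise 4 gives O(c -> p) and premise 11 gives O(~c -> p), so O(p) either way.
The contrapositive of premise 1 (O(~w -> ~p)) is O(p -> w), and O(p) is already established, so O(w).
The contrapositive of premise 10 (O(a -> ~w)) is O(w -> ~a), and O(w) is already established, so O(~a).
The contrapositive of premise 9 (O(~m -> a)) is O(~a -> m), and O(~a) is already established, so O(m).
Premise 5, O(~r -> ~m), contraposes to O(m -> r); with O(m) we get O(r).
Premises 2, 3, 6, 7, 8 do not contribute to this derivation.
So O(r) follows.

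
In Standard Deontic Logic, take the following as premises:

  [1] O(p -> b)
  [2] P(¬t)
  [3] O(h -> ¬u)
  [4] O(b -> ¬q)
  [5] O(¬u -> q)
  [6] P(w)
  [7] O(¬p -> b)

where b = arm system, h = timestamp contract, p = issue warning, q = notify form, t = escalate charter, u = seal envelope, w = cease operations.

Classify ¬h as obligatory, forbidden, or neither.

Obligatory

Premises 7 and 1 are O(¬p -> b) and O(p -> b); every ideal world satisfies ¬p or p, so in either case b holds — hence O(b).
With premise 4, O(b -> ¬q), the K-axiom yields O(¬q).
The contrapositive of premise 5 (O(¬u -> q)) is O(¬q -> u), and O(¬q) is already established, so O(u).
Premise 3, O(h -> ¬u), contraposes to O(u -> ¬h); with O(u) we get O(¬h).
Premises 2, 6 do not contribute to this derivation.
Hence ¬h is obligatory.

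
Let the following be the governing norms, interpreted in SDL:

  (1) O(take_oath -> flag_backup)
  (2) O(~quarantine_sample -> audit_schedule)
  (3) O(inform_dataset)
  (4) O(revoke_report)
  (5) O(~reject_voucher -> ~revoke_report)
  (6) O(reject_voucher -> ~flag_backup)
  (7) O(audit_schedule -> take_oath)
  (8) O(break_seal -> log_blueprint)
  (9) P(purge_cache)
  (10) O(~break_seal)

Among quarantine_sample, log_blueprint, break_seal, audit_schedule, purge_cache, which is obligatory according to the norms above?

quarantine_sample

Premise 4 states O(revoke_report) outright.
Premise 5, O(~reject_voucher -> ~revoke_report), contraposes to O(revoke_report -> reject_voucher); with O(revoke_report) we get O(reject_voucher).
With premise 6, O(reject_voucher -> ~flag_backup), the K-axiom yields O(~flag_backup).
Premise 1, O(take_oath -> flag_backup), contraposes to O(~flag_backup -> ~take_oath); with O(~flag_backup) we get O(~take_oath).
Premise 7 is O(audit_schedule -> take_oath); contrapositively O(~take_oath -> ~audit_schedule). Since O(~take_oath) holds, K gives O(~audit_schedule).
The contrapositive of premise 2 (O(~quarantine_sample -> audit_schedule)) is O(~audit_schedule -> quarantine_sample), and O(~audit_schedule) is already established, so O(quarantine_sample).
So O(quarantine_sample) holds — quarantine_sample is obligatory. None of the other listed options is made obligatory by any chain of premises.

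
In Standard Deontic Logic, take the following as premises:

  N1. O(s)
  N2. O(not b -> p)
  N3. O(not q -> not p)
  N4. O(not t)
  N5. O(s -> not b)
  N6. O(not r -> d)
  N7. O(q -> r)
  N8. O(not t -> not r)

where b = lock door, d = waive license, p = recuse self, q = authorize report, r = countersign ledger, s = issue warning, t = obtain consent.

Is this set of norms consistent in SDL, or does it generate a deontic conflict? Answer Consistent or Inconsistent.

Premise 1 gives O(s).
With premise 5, O(s -> not b), the K-axiom yields O(not b).
Applying K to premise 2 (O(not b -> p)) and O(not b) yields O(p).
Premise 3 is O(not q -> not p); contrapositively O(p -> q). Since O(p) holds, K gives O(q).
Premise 7 is O(q -> r); since O(q), deontic closure gives O(r).
Premise 8, O(not t -> not r), contraposes to O(r -> t); with O(r) we get O(t).
However, premise 4 gives O(not t).
We now have both O(t) and O(not t) — t is simultaneously obligatory and forbidden, violating the D-axiom.

Inconsistent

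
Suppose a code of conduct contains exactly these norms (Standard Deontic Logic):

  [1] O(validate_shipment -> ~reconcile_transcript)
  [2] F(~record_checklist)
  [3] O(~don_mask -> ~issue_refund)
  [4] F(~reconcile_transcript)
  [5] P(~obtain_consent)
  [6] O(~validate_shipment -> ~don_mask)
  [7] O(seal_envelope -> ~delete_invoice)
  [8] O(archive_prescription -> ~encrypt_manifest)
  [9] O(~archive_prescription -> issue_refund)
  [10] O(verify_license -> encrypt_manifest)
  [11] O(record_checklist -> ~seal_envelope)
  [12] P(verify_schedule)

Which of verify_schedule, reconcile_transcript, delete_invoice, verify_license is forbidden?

Premise 4, F(~reconcile_transcript), is equivalent to O(reconcile_transcript).
Premise 1 is O(validate_shipment -> ~reconcile_transcript); contrapositively O(reconcile_transcript -> ~validate_shipment). Since O(reconcile_transcript) holds, K gives O(~validate_shipment).
Applying K to premise 6 (O(~validate_shipment -> ~don_mask)) and O(~validate_shipment) yields O(~don_mask).
Premise 3 is O(~don_mask -> ~issue_refund); since O(~don_mask), deontic closure gives O(~issue_refund).
The contrapositive of premise 9 (O(~archive_prescription -> issue_refund)) is O(~issue_refund -> archive_prescription), and O(~issue_refund) is already established, so O(archive_prescription).
From O(archive_prescription) and premise 8, O(archive_prescription -> ~encrypt_manifest), we obtain O(~encrypt_manifest).
Premise 10, O(verify_license -> encrypt_manifest), contraposes to O(~encrypt_manifest -> ~verify_license); with O(~encrypt_manifest) we get O(~verify_license).
So O(~verify_license) holds, i.e. verify_license is forbidden. None of the other listed options is forbidden under the premises.

verify_license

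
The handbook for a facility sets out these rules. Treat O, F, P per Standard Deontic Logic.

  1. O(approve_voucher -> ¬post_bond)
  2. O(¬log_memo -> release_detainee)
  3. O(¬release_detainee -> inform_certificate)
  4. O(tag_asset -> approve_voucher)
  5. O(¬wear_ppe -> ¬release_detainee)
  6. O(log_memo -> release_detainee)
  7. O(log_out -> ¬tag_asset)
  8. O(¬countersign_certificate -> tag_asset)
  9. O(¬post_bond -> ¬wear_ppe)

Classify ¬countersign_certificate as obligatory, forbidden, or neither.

Forbidden

Premises 6 and 2 cover both cases: O(log_memo -> release_detainee) and O(¬log_memo -> release_detainee). Since log_memo ∨ ¬log_memo is a tautology, O(release_detainee) follows.
The contrapositive of premise 5 (O(¬wear_ppe -> ¬release_detainee)) is O(release_detainee -> wear_ppe), and O(release_detainee) is already established, so O(wear_ppe).
Premise 9 is O(¬post_bond -> ¬wear_ppe); contrapositively O(wear_ppe -> post_bond). Since O(wear_ppe) holds, K gives O(post_bond).
Premise 1, O(approve_voucher -> ¬post_bond), contraposes to O(post_bond -> ¬approve_voucher); with O(post_bond) we get O(¬approve_voucher).
Premise 4 is O(tag_asset -> approve_voucher); contrapositively O(¬approve_voucher -> ¬tag_asset). Since O(¬approve_voucher) holds, K gives O(¬tag_asset).
Premise 8, O(¬countersign_certificate -> tag_asset), contraposes to O(¬tag_asset -> countersign_certificate); with O(¬tag_asset) we get O(countersign_certificate).
Premises 3, 7 do not contribute to this derivation.
Thus O(countersign_certificate), which is F(¬countersign_certificate): ¬countersign_certificate is forbidden.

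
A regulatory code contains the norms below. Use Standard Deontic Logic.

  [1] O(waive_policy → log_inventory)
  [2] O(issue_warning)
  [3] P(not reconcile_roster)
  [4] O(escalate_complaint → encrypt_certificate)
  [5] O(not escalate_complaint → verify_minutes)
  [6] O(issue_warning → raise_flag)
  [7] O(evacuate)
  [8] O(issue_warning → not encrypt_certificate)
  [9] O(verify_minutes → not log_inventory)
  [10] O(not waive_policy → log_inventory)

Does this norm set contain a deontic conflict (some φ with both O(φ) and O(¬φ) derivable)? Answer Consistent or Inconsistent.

Premises 1 and 10 cover both cases: O(waive_policy → log_inventory) and O(not waive_policy → log_inventory). Since waive_policy ∨ not waive_policy is a tautology, O(log_inventory) follows.
The contrapositive of premise 9 (O(verify_minutes → not log_inventory)) is O(log_inventory → not verify_minutes), and O(log_inventory) is already established, so O(not verify_minutes).
Premise 5, O(not escalate_complaint → verify_minutes), contraposes to O(not verify_minutes → escalate_complaint); with O(not verify_minutes) we get O(escalate_complaint).
Applying K to premise 4 (O(escalate_complaint → encrypt_certificate)) and O(escalate_complaint) yields O(encrypt_certificate).
Premise 8, O(issue_warning → not encrypt_certificate), contraposes to O(encrypt_certificate → not issue_warning); with O(encrypt_certificate) we get O(not issue_warning).
Yet premise 2 states O(issue_warning).
We now have both O(not issue_warning) and O(issue_warning) — issue_warning is simultaneously obligatory and forbidden, violating the D-axiom.

Inconsistent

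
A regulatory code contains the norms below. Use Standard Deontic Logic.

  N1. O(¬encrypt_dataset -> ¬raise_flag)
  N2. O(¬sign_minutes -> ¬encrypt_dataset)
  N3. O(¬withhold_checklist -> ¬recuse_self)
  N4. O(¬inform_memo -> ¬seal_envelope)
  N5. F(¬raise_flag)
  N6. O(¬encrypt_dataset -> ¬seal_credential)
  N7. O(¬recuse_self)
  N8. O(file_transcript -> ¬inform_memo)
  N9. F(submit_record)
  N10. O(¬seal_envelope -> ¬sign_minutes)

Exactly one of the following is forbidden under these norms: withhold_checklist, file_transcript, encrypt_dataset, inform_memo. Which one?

file_transcript

Premise 5, F(¬raise_flag), is equivalent to O(raise_flag).
Premise 1, O(¬encrypt_dataset -> ¬raise_flag), contraposes to O(raise_flag -> encrypt_dataset); with O(raise_flag) we get O(encrypt_dataset).
Premise 2, O(¬sign_minutes -> ¬encrypt_dataset), contraposes to O(encrypt_dataset -> sign_minutes); with O(encrypt_dataset) we get O(sign_minutes).
Premise 10, O(¬seal_envelope -> ¬sign_minutes), contraposes to O(sign_minutes -> seal_envelope); with O(sign_minutes) we get O(seal_envelope).
Premise 4 is O(¬inform_memo -> ¬seal_envelope); contrapositively O(seal_envelope -> inform_memo). Since O(seal_envelope) holds, K gives O(inform_memo).
The contrapositive of premise 8 (O(file_transcript -> ¬inform_memo)) is O(inform_memo -> ¬file_transcript), and O(inform_memo) is already established, so O(¬file_transcript).
So O(¬file_transcript) holds, i.e. file_transcript is forbidden. None of the other listed options is forbidden under the premises.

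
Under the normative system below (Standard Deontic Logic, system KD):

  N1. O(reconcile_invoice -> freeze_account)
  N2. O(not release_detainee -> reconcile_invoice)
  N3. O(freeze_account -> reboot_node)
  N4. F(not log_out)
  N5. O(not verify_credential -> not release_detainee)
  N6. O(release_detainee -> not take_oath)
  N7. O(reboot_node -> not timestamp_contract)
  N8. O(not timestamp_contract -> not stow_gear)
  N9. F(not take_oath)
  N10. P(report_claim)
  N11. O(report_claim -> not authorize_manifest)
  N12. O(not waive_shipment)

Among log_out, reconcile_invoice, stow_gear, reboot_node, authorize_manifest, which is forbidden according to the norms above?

stow_gear

Premise 9, F(not take_oath), is equivalent to O(take_oath).
Premise 6 is O(release_detainee -> not take_oath); contrapositively O(take_oath -> not release_detainee). Since O(take_oath) holds, K gives O(not release_detainee).
Applying K to premise 2 (O(not release_detainee -> reconcile_invoice)) and O(not release_detainee) yields O(reconcile_invoice).
Applying K to premise 1 (O(reconcile_invoice -> freeze_account)) and O(reconcile_invoice) yields O(freeze_account).
From O(freeze_account) and premise 3, O(freeze_account -> reboot_node), we obtain O(reboot_node).
From O(reboot_node) and premise 7, O(reboot_node -> not timestamp_contract), we obtain O(not timestamp_contract).
Premise 8 is O(not timestamp_contract -> not stow_gear); since O(not timestamp_contract), deontic closure gives O(not stow_gear).
So O(not stow_gear) holds, i.e. stow_gear is forbidden. None of the other listed options is forbidden under the premises.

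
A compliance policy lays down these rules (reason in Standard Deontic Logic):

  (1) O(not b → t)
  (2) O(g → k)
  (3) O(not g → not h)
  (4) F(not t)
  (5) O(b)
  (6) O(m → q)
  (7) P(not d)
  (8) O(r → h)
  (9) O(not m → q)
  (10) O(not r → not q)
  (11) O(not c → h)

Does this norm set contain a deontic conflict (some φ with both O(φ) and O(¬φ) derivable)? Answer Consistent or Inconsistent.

Premise 1 is O(not b → t); even if O(t) held, inferring O(not b) would be affirming the consequent — invalid.
So O(not b) is not derivable, and the apparent clash with O(b) does not arise.
A world satisfying every obligation exists (e.g. b=true, c=false, d=false, g=true, h=true, k=true, m=false, q=true, r=true, t=true); no atom is both obligatory and forbidden, so the set is consistent.

Consistent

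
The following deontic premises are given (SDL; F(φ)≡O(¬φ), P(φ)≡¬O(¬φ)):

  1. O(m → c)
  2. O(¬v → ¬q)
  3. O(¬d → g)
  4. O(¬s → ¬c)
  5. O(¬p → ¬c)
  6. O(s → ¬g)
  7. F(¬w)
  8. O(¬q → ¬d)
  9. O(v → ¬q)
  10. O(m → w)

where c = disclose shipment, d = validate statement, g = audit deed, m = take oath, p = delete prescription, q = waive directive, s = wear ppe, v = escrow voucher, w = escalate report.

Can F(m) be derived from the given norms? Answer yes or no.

Yes

Premises 9 and 2 are O(v → ¬q) and O(¬v → ¬q); every ideal world satisfies v or ¬v, so in either case ¬q holds — hence O(¬q).
With premise 8, O(¬q → ¬d), the K-axiom yields O(¬d).
Premise 3 is O(¬d → g); since O(¬d), deontic closure gives O(g).
Premise 6, O(s → ¬g), contraposes to O(g → ¬s); with O(g) we get O(¬s).
Premise 4 is O(¬s → ¬c); since O(¬s), deontic closure gives O(¬c).
The contrapositive of premise 1 (O(m → c)) is O(¬c → ¬m), and O(¬c) is already established, so O(¬m).
Premises 5, 7, 10 do not contribute to this derivation.
So O(¬m) holds, i.e. F(m). The claim follows.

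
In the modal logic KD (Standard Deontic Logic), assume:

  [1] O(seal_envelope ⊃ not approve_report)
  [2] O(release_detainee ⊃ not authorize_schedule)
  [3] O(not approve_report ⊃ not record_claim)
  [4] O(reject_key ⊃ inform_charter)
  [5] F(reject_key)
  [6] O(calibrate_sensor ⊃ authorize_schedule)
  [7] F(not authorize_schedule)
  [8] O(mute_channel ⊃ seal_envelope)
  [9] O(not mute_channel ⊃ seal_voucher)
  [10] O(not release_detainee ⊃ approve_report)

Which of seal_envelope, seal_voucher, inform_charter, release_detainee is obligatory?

Premise 7 is F(not authorize_schedule), i.e. O(authorize_schedule).
Premise 2 is O(release_detainee ⊃ not authorize_schedule); contrapositively O(authorize_schedule ⊃ not release_detainee). Since O(authorize_schedule) holds, K gives O(not release_detainee).
Premise 10 is O(not release_detainee ⊃ approve_report); since O(not release_detainee), deontic closure gives O(approve_report).
The contrapositive of premise 1 (O(seal_envelope ⊃ not approve_report)) is O(approve_report ⊃ not seal_envelope), and O(approve_report) is already established, so O(not seal_envelope).
The contrapositive of premise 8 (O(mute_channel ⊃ seal_envelope)) is O(not seal_envelope ⊃ not mute_channel), and O(not seal_envelope) is already established, so O(not mute_channel).
Applying K to premise 9 (O(not mute_channel ⊃ seal_voucher)) and O(not mute_channel) yields O(seal_voucher).
So O(seal_voucher) holds — seal_voucher is obligatory. None of the other listed options is made obligatory by any chain of premises.

seal_voucher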